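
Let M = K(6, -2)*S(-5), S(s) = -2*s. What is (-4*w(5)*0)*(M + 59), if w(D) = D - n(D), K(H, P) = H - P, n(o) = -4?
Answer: 0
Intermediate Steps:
w(D) = 4 + D (w(D) = D - 1*(-4) = D + 4 = 4 + D)
M = 80 (M = (6 - 1*(-2))*(-2*(-5)) = (6 + 2)*10 = 8*10 = 80)
(-4*w(5)*0)*(M + 59) = (-4*(4 + 5)*0)*(80 + 59) = (-4*9*0)*139 = -36*0*139 = 0*139 = 0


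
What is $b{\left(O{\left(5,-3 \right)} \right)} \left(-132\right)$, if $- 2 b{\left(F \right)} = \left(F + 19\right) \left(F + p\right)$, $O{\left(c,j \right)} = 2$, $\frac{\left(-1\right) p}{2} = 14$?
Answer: $-36036$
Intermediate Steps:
$p = -28$ ($p = \left(-2\right) 14 = -28$)
$b{\left(F \right)} = - \frac{\left(-28 + F\right) \left(19 + F\right)}{2}$ ($b{\left(F \right)} = - \frac{\left(F + 19\right) \left(F - 28\right)}{2} = - \frac{\left(19 + F\right) \left(-28 + F\right)}{2} = - \frac{\left(-28 + F\right) \left(19 + F\right)}{2}$)
$b{\left(O{\left(5,-3 \right)} \right)} \left(-132\right) = \left(266 - \frac{2^{2}}{2} + \frac{9}{2} \cdot 2\right) \left(-132\right) = \left(266 - 2 + 9\right) \left(-132\right) = 273 \left(-132\right) = -36036$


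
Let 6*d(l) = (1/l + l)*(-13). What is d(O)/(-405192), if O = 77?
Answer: 38545/93599352 ≈ 0.00041181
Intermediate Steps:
d(l) = -13*l/6 - 13/(6*l) (d(l) = ((1/l + l)*(-13))/6 = ((l + 1/l)*(-13))/6 = (-13*l - 13/l)/6 = -13*l/6 - 13/(6*l))
d(O)/(-405192) = ((13/6)*(-1 - 1*77²)/77)/(-405192) = ((13/6)*(1/77)*(-1 - 1*5929))*(-1/405192) = ((13/6)*(1/77)*(-1 - 5929))*(-1/405192) = ((13/6)*(1/77)*(-5930))*(-1/405192) = -38545/231*(-1/405192) = 38545/93599352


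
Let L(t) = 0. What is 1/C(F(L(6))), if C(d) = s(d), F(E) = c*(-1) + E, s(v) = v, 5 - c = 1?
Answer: -¼ ≈ -0.25000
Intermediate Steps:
c = 4 (c = 5 - 1*1 = 5 - 1 = 4)
F(E) = -4 + E (F(E) = 4*(-1) + E = -4 + E)
C(d) = d
1/C(F(L(6))) = 1/(-4 + 0) = 1/(-4) = -¼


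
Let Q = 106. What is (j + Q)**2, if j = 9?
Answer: 13225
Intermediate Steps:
(j + Q)**2 = (9 + 106)**2 = 115**2 = 13225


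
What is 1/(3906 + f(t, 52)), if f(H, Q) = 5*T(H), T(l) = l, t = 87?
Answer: 1/4341 ≈ 0.00023036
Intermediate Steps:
f(H, Q) = 5*H
1/(3906 + f(t, 52)) = 1/(3906 + 5*87) = 1/(3906 + 435) = 1/4341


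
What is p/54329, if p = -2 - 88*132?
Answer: -11618/54329 ≈ -0.21385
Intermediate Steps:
p = -11618 (p = -2 - 11616 = -11618)
p/54329 = -11618/54329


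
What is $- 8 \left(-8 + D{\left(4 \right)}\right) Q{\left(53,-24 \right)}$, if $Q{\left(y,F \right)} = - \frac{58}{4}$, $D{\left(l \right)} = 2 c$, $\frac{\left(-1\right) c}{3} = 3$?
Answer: $-3016$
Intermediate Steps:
$c = -9$ ($c = \left(-3\right) 3 = -9$)
$D{\left(l \right)} = -18$ ($D{\left(l \right)} = 2 \left(-9\right) = -18$)
$Q{\left(y,F \right)} = - \frac{29}{2}$ ($Q{\left(y,F \right)} = \left(-58\right) \frac{1}{4} = - \frac{29}{2}$)
$- 8 \left(-8 + D{\left(4 \right)}\right) Q{\left(53,-24 \right)} = - 8 \left(-8 - 18\right) \left(- \frac{29}{2}\right) = \left(-8\right) \left(-26\right) \left(- \frac{29}{2}\right) = 208 \left(- \frac{29}{2}\right) = -3016$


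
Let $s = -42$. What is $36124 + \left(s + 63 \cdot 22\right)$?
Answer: $37468$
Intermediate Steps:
$36124 + \left(s + 63 \cdot 22\right) = 36124 + \left(-42 + 63 \cdot 22\right) = 36124 + \left(-42 + 1386\right) = 36124 + 1344 = 37468$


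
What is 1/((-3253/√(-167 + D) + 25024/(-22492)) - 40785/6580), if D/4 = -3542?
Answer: -122100860644796180/13221393763958684473 - 3789955850976176*I*√14335/13221393763958684473 ≈ -0.0092351 - 0.034321*I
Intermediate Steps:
D = -14168 (D = 4*(-3542) = -14168)
1/((-3253/√(-167 + D) + 25024/(-22492)) - 40785/6580) = 1/((-3253/√(-167 - 14168) + 25024/(-22492)) - 40785/6580) = 1/((-3253*(-I*√14335/14335) + 25024*(-1/22492)) - 40785*1/6580) = 1/((-3253*(-I*√14335/14335) - 6256/5623) - 8157/1316) = 1/((-(-3253)*I*√14335/14335 - 6256/5623) - 8157/1316) = 1/((3253*I*√14335/14335 - 6256/5623) - 8157/1316) = 1/((-6256/5623 + 3253*I*√14335/14335) - 8157/1316) = 1/(-54099707/7399868 + 3253*I*√14335/14335)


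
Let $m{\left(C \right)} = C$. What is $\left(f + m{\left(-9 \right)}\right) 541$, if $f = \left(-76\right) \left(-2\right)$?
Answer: $77363$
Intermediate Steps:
$f = 152$
$\left(f + m{\left(-9 \right)}\right) 541 = \left(152 - 9\right) 541 = 143 \cdot 541 = 77363$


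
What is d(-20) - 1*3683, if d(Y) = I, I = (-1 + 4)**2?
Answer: -3674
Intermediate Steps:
I = 9 (I = 3**2 = 9)
d(Y) = 9
d(-20) - 1*3683 = 9 - 1*3683 = 9 - 3683 = -3674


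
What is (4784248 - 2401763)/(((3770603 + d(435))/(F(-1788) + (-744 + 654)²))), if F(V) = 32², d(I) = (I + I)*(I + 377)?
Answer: 21737793140/4477043 ≈ 4855.4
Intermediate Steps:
d(I) = 2*I*(377 + I) (d(I) = (2*I)*(377 + I) = 2*I*(377 + I))
F(V) = 1024
(4784248 - 2401763)/(((3770603 + d(435))/(F(-1788) + (-744 + 654)²))) = (4784248 - 2401763)/(((3770603 + 2*435*(377 + 435))/(1024 + (-744 + 654)²))) = 2382485/(((3770603 + 2*435*812)/(1024 + (-90)²))) = 2382485/(((3770603 + 706440)/(1024 + 8100))) = 2382485/((4477043/9124)) = 2382485/((4477043*(1/9124))) = 2382485/(4477043/9124) = 2382485*(9124/4477043) = 21737793140/4477043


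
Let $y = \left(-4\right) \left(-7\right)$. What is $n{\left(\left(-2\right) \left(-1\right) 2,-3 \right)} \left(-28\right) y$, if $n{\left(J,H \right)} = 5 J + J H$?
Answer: $-6272$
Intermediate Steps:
$n{\left(J,H \right)} = 5 J + H J$
$y = 28$
$n{\left(\left(-2\right) \left(-1\right) 2,-3 \right)} \left(-28\right) y = \left(-2\right) \left(-1\right) 2 \left(5 - 3\right) \left(-28\right) 28 = 2 \cdot 2 \cdot 2 \left(-28\right) 28 = 4 \cdot 2 \left(-28\right) 28 = 8 \left(-28\right) 28 = \left(-224\right) 28 = -6272$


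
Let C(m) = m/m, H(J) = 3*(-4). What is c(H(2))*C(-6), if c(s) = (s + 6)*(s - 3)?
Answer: 90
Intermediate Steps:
H(J) = -12
C(m) = 1
c(s) = (-3 + s)*(6 + s) (c(s) = (6 + s)*(-3 + s) = (-3 + s)*(6 + s))
c(H(2))*C(-6) = (-18 + (-12)² + 3*(-12))*1 = (-18 + 144 - 36)*1 = 90*1 = 90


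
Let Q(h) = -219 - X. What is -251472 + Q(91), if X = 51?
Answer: -251742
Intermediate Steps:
Q(h) = -270 (Q(h) = -219 - 1*51 = -219 - 51 = -270)
-251472 + Q(91) = -251472 - 270 = -251742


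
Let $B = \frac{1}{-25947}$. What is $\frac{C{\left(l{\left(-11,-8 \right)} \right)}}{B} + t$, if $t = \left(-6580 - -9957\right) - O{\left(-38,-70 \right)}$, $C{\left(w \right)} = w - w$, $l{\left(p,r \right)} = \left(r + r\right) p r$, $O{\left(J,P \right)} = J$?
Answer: $3415$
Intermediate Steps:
$B = - \frac{1}{25947} \approx -3.854 \cdot 10^{-5}$
$l{\left(p,r \right)} = 2 p r^{2}$ ($l{\left(p,r \right)} = 2 r p r = 2 p r r = 2 p r^{2}$)
$C{\left(w \right)} = 0$
$t = 3415$ ($t = \left(-6580 - -9957\right) - -38 = \left(-6580 + 9957\right) + 38 = 3377 + 38 = 3415$)
$\frac{C{\left(l{\left(-11,-8 \right)} \right)}}{B} + t = \frac{0}{- \frac{1}{25947}} + 3415 = 0 \left(-25947\right) + 3415 = 0 + 3415 = 3415$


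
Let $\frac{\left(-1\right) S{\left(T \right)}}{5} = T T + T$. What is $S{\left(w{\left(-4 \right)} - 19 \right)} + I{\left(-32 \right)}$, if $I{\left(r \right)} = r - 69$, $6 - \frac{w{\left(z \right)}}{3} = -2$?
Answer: $-251$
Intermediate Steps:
$w{\left(z \right)} = 24$ ($w{\left(z \right)} = 18 - -6 = 18 + 6 = 24$)
$S{\left(T \right)} = - 5 T - 5 T^{2}$ ($S{\left(T \right)} = - 5 \left(T T + T\right) = - 5 \left(T^{2} + T\right) = - 5 \left(T + T^{2}\right) = - 5 T - 5 T^{2}$)
$I{\left(r \right)} = -69 + r$
$S{\left(w{\left(-4 \right)} - 19 \right)} + I{\left(-32 \right)} = - 5 \left(24 - 19\right) \left(1 + \left(24 - 19\right)\right) - 101 = \left(-5\right) 5 \left(1 + 5\right) - 101 = \left(-5\right) 5 \cdot 6 - 101 = -150 - 101 = -251$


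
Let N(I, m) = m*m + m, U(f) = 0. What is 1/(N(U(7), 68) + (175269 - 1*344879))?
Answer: -1/164918 ≈ -6.0636e-6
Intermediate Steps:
N(I, m) = m + m**2 (N(I, m) = m**2 + m = m + m**2)
1/(N(U(7), 68) + (175269 - 1*344879)) = 1/(68*(1 + 68) + (175269 - 1*344879)) = 1/(68*69 + (175269 - 344879)) = 1/(4692 - 169610) = 1/(-164918) = -1/164918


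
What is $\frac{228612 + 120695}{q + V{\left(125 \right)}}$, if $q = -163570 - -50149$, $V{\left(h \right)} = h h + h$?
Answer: $- \frac{49901}{13953} \approx -3.5764$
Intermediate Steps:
$V{\left(h \right)} = h + h^{2}$ ($V{\left(h \right)} = h^{2} + h = h + h^{2}$)
$q = -113421$ ($q = -163570 + 50149 = -113421$)
$\frac{228612 + 120695}{q + V{\left(125 \right)}} = \frac{228612 + 120695}{-113421 + 125 \left(1 + 125\right)} = \frac{349307}{-113421 + 125 \cdot 126} = \frac{349307}{-113421 + 15750} = \frac{349307}{-97671} = 349307 \left(- \frac{1}{97671}\right) = - \frac{49901}{13953}$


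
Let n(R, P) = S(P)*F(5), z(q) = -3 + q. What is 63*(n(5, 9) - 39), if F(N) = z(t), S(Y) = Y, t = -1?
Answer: -4725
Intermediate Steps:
F(N) = -4 (F(N) = -3 - 1 = -4)
n(R, P) = -4*P (n(R, P) = P*(-4) = -4*P)
63*(n(5, 9) - 39) = 63*(-4*9 - 39) = 63*(-36 - 39) = 63*(-75) = -4725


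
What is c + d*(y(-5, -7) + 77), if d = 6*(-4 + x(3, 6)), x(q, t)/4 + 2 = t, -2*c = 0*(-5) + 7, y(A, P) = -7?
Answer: 10073/2 ≈ 5036.5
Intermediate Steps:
c = -7/2 (c = -(0*(-5) + 7)/2 = -(0 + 7)/2 = -½*7 = -7/2 ≈ -3.5000)
x(q, t) = -8 + 4*t
d = 72 (d = 6*(-4 + (-8 + 4*6)) = 6*(-4 + (-8 + 24)) = 6*(-4 + 16) = 6*12 = 72)
c + d*(y(-5, -7) + 77) = -7/2 + 72*(-7 + 77) = -7/2 + 72*70 = -7/2 + 5040 = 10073/2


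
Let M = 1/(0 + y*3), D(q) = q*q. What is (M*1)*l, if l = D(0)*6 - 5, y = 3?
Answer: -5/9 ≈ -0.55556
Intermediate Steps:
D(q) = q²
M = ⅑ (M = 1/(0 + 3*3) = 1/(0 + 9) = 1/9 = ⅑ ≈ 0.11111)
l = -5 (l = 0²*6 - 5 = 0*6 - 5 = 0 - 5 = -5)
(M*1)*l = ((⅑)*1)*(-5) = (⅑)*(-5) = -5/9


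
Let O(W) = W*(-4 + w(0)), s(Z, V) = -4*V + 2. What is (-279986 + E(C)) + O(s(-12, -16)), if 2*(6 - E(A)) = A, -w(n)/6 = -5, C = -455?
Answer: -556073/2 ≈ -2.7804e+5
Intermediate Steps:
w(n) = 30 (w(n) = -6*(-5) = 30)
E(A) = 6 - A/2
s(Z, V) = 2 - 4*V
O(W) = 26*W (O(W) = W*(-4 + 30) = W*26 = 26*W)
(-279986 + E(C)) + O(s(-12, -16)) = (-279986 + (6 - ½*(-455))) + 26*(2 - 4*(-16)) = (-279986 + (6 + 455/2)) + 26*(2 + 64) = (-279986 + 467/2) + 26*66 = -559505/2 + 1716 = -556073/2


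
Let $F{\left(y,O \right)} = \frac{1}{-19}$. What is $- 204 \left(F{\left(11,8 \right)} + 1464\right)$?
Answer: $- \frac{5674260}{19} \approx -2.9865 \cdot 10^{5}$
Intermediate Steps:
$F{\left(y,O \right)} = - \frac{1}{19}$
$- 204 \left(F{\left(11,8 \right)} + 1464\right) = - 204 \left(- \frac{1}{19} + 1464\right) = \left(-204\right) \frac{27815}{19} = - \frac{5674260}{19}$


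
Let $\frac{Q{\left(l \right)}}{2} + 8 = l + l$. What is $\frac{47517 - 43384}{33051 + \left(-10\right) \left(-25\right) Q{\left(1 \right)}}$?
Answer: $\frac{4133}{30051} \approx 0.13753$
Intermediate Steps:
$Q{\left(l \right)} = -16 + 4 l$ ($Q{\left(l \right)} = -16 + 2 \left(l + l\right) = -16 + 2 \cdot 2 l = -16 + 4 l$)
$\frac{47517 - 43384}{33051 + \left(-10\right) \left(-25\right) Q{\left(1 \right)}} = \frac{47517 - 43384}{33051 + \left(-10\right) \left(-25\right) \left(-16 + 4 \cdot 1\right)} = \frac{4133}{33051 + 250 \left(-16 + 4\right)} = \frac{4133}{33051 + 250 \left(-12\right)} = \frac{4133}{33051 - 3000} = \frac{4133}{30051}$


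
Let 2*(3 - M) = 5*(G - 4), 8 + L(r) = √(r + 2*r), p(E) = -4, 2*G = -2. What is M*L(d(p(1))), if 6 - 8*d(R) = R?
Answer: -124 + 31*√15/4 ≈ -93.984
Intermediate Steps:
G = -1 (G = (½)*(-2) = -1)
d(R) = ¾ - R/8
L(r) = -8 + √3*√r (L(r) = -8 + √(r + 2*r) = -8 + √(3*r) = -8 + √3*√r)
M = 31/2 (M = 3 - 5*(-1 - 4)/2 = 3 - 5*(-5)/2 = 3 - ½*(-25) = 3 + 25/2 = 31/2 ≈ 15.500)
M*L(d(p(1))) = 31*(-8 + √3*√(¾ - ⅛*(-4)))/2 = 31*(-8 + √3*√(¾ + ½))/2 = 31*(-8 + √3*√(5/4))/2 = 31*(-8 + √3*(√5/2))/2 = 31*(-8 + √15/2)/2 = -124 + 31*√15/4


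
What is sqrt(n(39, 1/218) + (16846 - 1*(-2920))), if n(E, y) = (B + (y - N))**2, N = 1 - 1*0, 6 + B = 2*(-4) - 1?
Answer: sqrt(951518553)/218 ≈ 141.50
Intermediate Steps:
B = -15 (B = -6 + (2*(-4) - 1) = -6 + (-8 - 1) = -6 - 9 = -15)
N = 1 (N = 1 + 0 = 1)
n(E, y) = (-16 + y)**2 (n(E, y) = (-15 + (y - 1*1))**2 = (-15 + (y - 1))**2 = (-15 + (-1 + y))**2 = (-16 + y)**2)
sqrt(n(39, 1/218) + (16846 - 1*(-2920))) = sqrt((-16 + 1/218)**2 + (16846 - 1*(-2920))) = sqrt((-16 + 1/218)**2 + (16846 + 2920)) = sqrt((-3487/218)**2 + 19766) = sqrt(12159169/47524 + 19766) = sqrt(951518553/47524) = sqrt(951518553)/218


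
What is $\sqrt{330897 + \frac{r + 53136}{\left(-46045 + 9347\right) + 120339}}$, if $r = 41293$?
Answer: $\frac{\sqrt{2314902716608246}}{83641} \approx 575.24$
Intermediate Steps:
$\sqrt{330897 + \frac{r + 53136}{\left(-46045 + 9347\right) + 120339}} = \sqrt{330897 + \frac{41293 + 53136}{\left(-46045 + 9347\right) + 120339}} = \sqrt{330897 + \frac{94429}{-36698 + 120339}} = \sqrt{330897 + \frac{94429}{83641}} = \sqrt{\frac{27676650406}{83641}} = \frac{\sqrt{2314902716608246}}{83641}$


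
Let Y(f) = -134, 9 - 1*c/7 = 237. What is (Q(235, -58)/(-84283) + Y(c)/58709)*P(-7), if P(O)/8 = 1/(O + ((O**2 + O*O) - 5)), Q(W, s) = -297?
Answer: 24570604/212771337821 ≈ 0.00011548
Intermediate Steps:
c = -1596 (c = 63 - 7*237 = 63 - 1659 = -1596)
P(O) = 8/(-5 + O + 2*O**2) (P(O) = 8/(O + ((O**2 + O*O) - 5)) = 8/(O + ((O**2 + O**2) - 5)) = 8/(O + (2*O**2 - 5)) = 8/(O + (-5 + 2*O**2)) = 8/(-5 + O + 2*O**2))
(Q(235, -58)/(-84283) + Y(c)/58709)*P(-7) = (-297/(-84283) - 134/58709)*(8/(-5 - 7 + 2*(-7)**2)) = (-297*(-1/84283) - 134*1/58709)*(8/(-5 - 7 + 2*49)) = (297/84283 - 134/58709)*(8/(-5 - 7 + 98)) = 6142651*(8/86)/4948170647 = 6142651*(8*(1/86))/4948170647 = (6142651/4948170647)*(4/43) = 24570604/212771337821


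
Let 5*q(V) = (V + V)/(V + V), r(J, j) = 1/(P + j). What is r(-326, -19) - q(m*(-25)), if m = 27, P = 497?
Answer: -473/2390 ≈ -0.19791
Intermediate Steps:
r(J, j) = 1/(497 + j)
q(V) = 1/5 (q(V) = ((V + V)/(V + V))/5 = ((2*V)/((2*V)))/5 = ((2*V)*(1/(2*V)))/5 = (1/5)*1 = 1/5)
r(-326, -19) - q(m*(-25)) = 1/(497 - 19) - 1*1/5 = 1/478 - 1/5 = -473/2390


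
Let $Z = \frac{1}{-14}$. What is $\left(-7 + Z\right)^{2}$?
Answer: $\frac{9801}{196} \approx 50.005$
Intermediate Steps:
$Z = - \frac{1}{14} \approx -0.071429$
$\left(-7 + Z\right)^{2} = \left(-7 - \frac{1}{14}\right)^{2} = \left(- \frac{99}{14}\right)^{2} = \frac{9801}{196}$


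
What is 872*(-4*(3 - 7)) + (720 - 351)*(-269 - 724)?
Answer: -352465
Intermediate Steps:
872*(-4*(3 - 7)) + (720 - 351)*(-269 - 724) = 872*(-4*(-4)) + 369*(-993) = 872*16 - 366417 = 13952 - 366417 = -352465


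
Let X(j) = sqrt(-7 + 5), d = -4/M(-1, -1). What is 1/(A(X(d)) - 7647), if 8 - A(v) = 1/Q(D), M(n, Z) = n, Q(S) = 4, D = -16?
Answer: -4/30557 ≈ -0.00013090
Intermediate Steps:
d = 4 (d = -4/(-1) = -4*(-1) = 4)
X(j) = I*sqrt(2) (X(j) = sqrt(-2) = I*sqrt(2))
A(v) = 31/4 (A(v) = 8 - 1/4 = 31/4)
1/(A(X(d)) - 7647) = 1/(31/4 - 7647) = 1/(-30557/4) = -4/30557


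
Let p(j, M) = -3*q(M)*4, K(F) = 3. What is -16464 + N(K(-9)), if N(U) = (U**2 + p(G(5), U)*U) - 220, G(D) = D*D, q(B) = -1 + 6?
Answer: -16855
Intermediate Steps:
q(B) = 5
G(D) = D**2
p(j, M) = -60 (p(j, M) = -3*5*4 = -15*4 = -60)
N(U) = -220 + U**2 - 60*U (N(U) = (U**2 - 60*U) - 220 = -220 + U**2 - 60*U)
-16464 + N(K(-9)) = -16464 + (-220 + 3**2 - 60*3) = -16464 + (-220 + 9 - 180) = -16464 - 391 = -16855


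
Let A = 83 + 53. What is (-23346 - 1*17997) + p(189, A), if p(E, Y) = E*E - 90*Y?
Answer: -17862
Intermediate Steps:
A = 136
p(E, Y) = E**2 - 90*Y
(-23346 - 1*17997) + p(189, A) = (-23346 - 1*17997) + (189**2 - 90*136) = (-23346 - 17997) + (35721 - 12240) = -41343 + 23481 = -17862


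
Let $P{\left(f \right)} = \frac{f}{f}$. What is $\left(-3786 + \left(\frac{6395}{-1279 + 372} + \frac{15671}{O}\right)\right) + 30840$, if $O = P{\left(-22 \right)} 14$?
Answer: $\frac{357655759}{12698} \approx 28166.0$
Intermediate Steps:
$P{\left(f \right)} = 1$
$O = 14$ ($O = 1 \cdot 14 = 14$)
$\left(-3786 + \left(\frac{6395}{-1279 + 372} + \frac{15671}{O}\right)\right) + 30840 = \left(-3786 + \left(\frac{6395}{-1279 + 372} + \frac{15671}{14}\right)\right) + 30840 = \left(-3786 + \left(\frac{6395}{-907} + 15671 \cdot \frac{1}{14}\right)\right) + 30840 = \left(-3786 + \left(6395 \left(- \frac{1}{907}\right) + \frac{15671}{14}\right)\right) + 30840 = \left(-3786 + \left(- \frac{6395}{907} + \frac{15671}{14}\right)\right) + 30840 = \left(-3786 + \frac{14124067}{12698}\right) + 30840 = - \frac{33950561}{12698} + 30840 = \frac{357655759}{12698}$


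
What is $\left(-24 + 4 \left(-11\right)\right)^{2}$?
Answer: $4624$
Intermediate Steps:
$\left(-24 + 4 \left(-11\right)\right)^{2} = \left(-24 - 44\right)^{2} = \left(-68\right)^{2} = 4624$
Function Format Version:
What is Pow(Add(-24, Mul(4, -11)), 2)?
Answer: 4624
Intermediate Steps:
Pow(Add(-24, Mul(4, -11)), 2) = Pow(Add(-24, -44), 2) = Pow(-68, 2) = 4624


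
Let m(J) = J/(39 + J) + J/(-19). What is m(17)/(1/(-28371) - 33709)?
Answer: 2549337/145366422080 ≈ 1.7537e-5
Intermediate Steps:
m(J) = -J/19 + J/(39 + J) (m(J) = J/(39 + J) + J*(-1/19) = J/(39 + J) - J/19 = -J/19 + J/(39 + J))
m(17)/(1/(-28371) - 33709) = (-1*17*(20 + 17)/(741 + 19*17))/(1/(-28371) - 33709) = (-1*17*37/(741 + 323))/(-1/28371 - 33709) = (-1*17*37/1064)/(-956358040/28371) = -1*17*1/1064*37*(-28371/956358040) = -629/1064*(-28371/956358040) = 2549337/145366422080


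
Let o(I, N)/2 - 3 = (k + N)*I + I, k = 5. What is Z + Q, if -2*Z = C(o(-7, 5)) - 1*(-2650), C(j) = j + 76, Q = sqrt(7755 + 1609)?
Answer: -1289 + 2*sqrt(2341) ≈ -1192.2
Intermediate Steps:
o(I, N) = 6 + 2*I + 2*I*(5 + N) (o(I, N) = 6 + 2*((5 + N)*I + I) = 6 + 2*(I*(5 + N) + I) = 6 + 2*(I + I*(5 + N)) = 6 + (2*I + 2*I*(5 + N)) = 6 + 2*I + 2*I*(5 + N))
Q = 2*sqrt(2341) (Q = sqrt(9364) = 2*sqrt(2341) ≈ 96.768)
C(j) = 76 + j
Z = -1289 (Z = -((76 + (6 + 12*(-7) + 2*(-7)*5)) - 1*(-2650))/2 = -((76 + (6 - 84 - 70)) + 2650)/2 = -((76 - 148) + 2650)/2 = -(-72 + 2650)/2 = -1/2*2578 = -1289)
Z + Q = -1289 + 2*sqrt(2341)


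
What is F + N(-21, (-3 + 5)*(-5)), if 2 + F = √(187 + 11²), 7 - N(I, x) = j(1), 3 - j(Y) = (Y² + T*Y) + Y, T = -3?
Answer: 1 + 2*√77 ≈ 18.550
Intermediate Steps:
j(Y) = 3 - Y² + 2*Y (j(Y) = 3 - ((Y² - 3*Y) + Y) = 3 - (Y² - 2*Y) = 3 + (-Y² + 2*Y) = 3 - Y² + 2*Y)
N(I, x) = 3 (N(I, x) = 7 - (3 - 1*1² + 2*1) = 7 - (3 - 1*1 + 2) = 7 - (3 - 1 + 2) = 7 - 1*4 = 7 - 4 = 3)
F = -2 + 2*√77 (F = -2 + √(187 + 11²) = -2 + √(187 + 121) = -2 + √308 = -2 + 2*√77 ≈ 15.550)
F + N(-21, (-3 + 5)*(-5)) = (-2 + 2*√77) + 3 = 1 + 2*√77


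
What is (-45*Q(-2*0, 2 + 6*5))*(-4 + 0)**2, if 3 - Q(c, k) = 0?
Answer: -2160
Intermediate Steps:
Q(c, k) = 3 (Q(c, k) = 3 - 1*0 = 3 + 0 = 3)
(-45*Q(-2*0, 2 + 6*5))*(-4 + 0)**2 = (-45*3)*(-4 + 0)**2 = -135*(-4)**2 = -135*16 = -2160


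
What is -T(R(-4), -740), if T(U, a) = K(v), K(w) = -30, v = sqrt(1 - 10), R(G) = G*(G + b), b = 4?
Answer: 30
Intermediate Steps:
R(G) = G*(4 + G) (R(G) = G*(G + 4) = G*(4 + G))
v = 3*I (v = sqrt(-9) = 3*I ≈ 3.0*I)
T(U, a) = -30
-T(R(-4), -740) = -1*(-30) = 30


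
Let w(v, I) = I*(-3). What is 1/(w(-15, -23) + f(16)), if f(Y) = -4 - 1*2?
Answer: 1/63 ≈ 0.015873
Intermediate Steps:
f(Y) = -6 (f(Y) = -4 - 2 = -6)
w(v, I) = -3*I
1/(w(-15, -23) + f(16)) = 1/(-3*(-23) - 6) = 1/(69 - 6) = 1/63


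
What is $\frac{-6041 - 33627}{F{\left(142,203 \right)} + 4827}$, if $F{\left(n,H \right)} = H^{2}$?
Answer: $- \frac{9917}{11509} \approx -0.86167$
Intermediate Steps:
$\frac{-6041 - 33627}{F{\left(142,203 \right)} + 4827} = \frac{-6041 - 33627}{203^{2} + 4827} = - \frac{39668}{41209 + 4827} = - \frac{39668}{46036} = \left(-39668\right) \frac{1}{46036} = - \frac{9917}{11509}$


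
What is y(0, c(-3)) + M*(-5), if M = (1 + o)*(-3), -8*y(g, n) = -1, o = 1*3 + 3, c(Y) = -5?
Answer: 841/8 ≈ 105.13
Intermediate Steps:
o = 6 (o = 3 + 3 = 6)
y(g, n) = 1/8 (y(g, n) = -1/8*(-1) = 1/8)
M = -21 (M = (1 + 6)*(-3) = 7*(-3) = -21)
y(0, c(-3)) + M*(-5) = 1/8 - 21*(-5) = 1/8 + 105 = 841/8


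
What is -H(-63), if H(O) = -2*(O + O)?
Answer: -252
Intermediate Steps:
H(O) = -4*O
-H(-63) = -(-4)*(-63) = -1*252 = -252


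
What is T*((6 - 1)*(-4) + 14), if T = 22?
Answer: -132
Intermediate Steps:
T*((6 - 1)*(-4) + 14) = 22*((6 - 1)*(-4) + 14) = 22*(5*(-4) + 14) = 22*(-20 + 14) = 22*(-6) = -132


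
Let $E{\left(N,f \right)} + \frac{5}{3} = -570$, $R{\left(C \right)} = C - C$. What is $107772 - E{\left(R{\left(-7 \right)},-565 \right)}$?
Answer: $\frac{325031}{3} \approx 1.0834 \cdot 10^{5}$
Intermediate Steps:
$R{\left(C \right)} = 0$
$E{\left(N,f \right)} = - \frac{1715}{3}$ ($E{\left(N,f \right)} = - \frac{5}{3} - 570 = - \frac{1715}{3}$)
$107772 - E{\left(R{\left(-7 \right)},-565 \right)} = 107772 - - \frac{1715}{3} = 107772 + \frac{1715}{3} = \frac{325031}{3}$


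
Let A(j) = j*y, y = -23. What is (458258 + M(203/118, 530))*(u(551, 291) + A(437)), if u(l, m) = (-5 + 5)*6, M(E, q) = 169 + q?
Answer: -4612976807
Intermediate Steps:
u(l, m) = 0 (u(l, m) = 0*6 = 0)
A(j) = -23*j (A(j) = j*(-23) = -23*j)
(458258 + M(203/118, 530))*(u(551, 291) + A(437)) = (458258 + (169 + 530))*(0 - 23*437) = (458258 + 699)*(0 - 10051) = 458957*(-10051) = -4612976807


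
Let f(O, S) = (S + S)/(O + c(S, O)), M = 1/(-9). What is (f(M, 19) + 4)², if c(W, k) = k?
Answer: 27889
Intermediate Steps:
M = -⅑ ≈ -0.11111
f(O, S) = S/O (f(O, S) = (S + S)/(O + O) = (2*S)/((2*O)) = (2*S)*(1/(2*O)) = S/O)
(f(M, 19) + 4)² = (19/(-⅑) + 4)² = (19*(-9) + 4)² = (-171 + 4)² = (-167)² = 27889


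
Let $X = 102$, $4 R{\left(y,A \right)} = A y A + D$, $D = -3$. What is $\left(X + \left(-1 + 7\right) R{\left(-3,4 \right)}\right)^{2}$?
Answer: $\frac{2601}{4} \approx 650.25$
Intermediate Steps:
$R{\left(y,A \right)} = - \frac{3}{4} + \frac{y A^{2}}{4}$ ($R{\left(y,A \right)} = \frac{A y A - 3}{4} = \frac{y A^{2} - 3}{4} = \frac{-3 + y A^{2}}{4} = - \frac{3}{4} + \frac{y A^{2}}{4}$)
$\left(X + \left(-1 + 7\right) R{\left(-3,4 \right)}\right)^{2} = \left(102 + \left(-1 + 7\right) \left(- \frac{3}{4} + \frac{1}{4} \left(-3\right) 4^{2}\right)\right)^{2} = \left(102 + 6 \left(- \frac{3}{4} + \frac{1}{4} \left(-3\right) 16\right)\right)^{2} = \left(102 + 6 \left(- \frac{3}{4} - 12\right)\right)^{2} = \left(102 + 6 \left(- \frac{51}{4}\right)\right)^{2} = \left(102 - \frac{153}{2}\right)^{2} = \left(\frac{51}{2}\right)^{2} = \frac{2601}{4}$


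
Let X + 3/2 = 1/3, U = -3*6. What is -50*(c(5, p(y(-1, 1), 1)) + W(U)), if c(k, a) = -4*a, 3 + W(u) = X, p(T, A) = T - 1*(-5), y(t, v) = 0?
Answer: 3625/3 ≈ 1208.3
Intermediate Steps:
p(T, A) = 5 + T (p(T, A) = T + 5 = 5 + T)
U = -18
X = -7/6 (X = -3/2 + 1/3 = -7/6 ≈ -1.1667)
W(u) = -25/6 (W(u) = -3 - 7/6 = -25/6)
-50*(c(5, p(y(-1, 1), 1)) + W(U)) = -50*(-4*(5 + 0) - 25/6) = -50*(-4*5 - 25/6) = -50*(-20 - 25/6) = -50*(-145/6) = 3625/3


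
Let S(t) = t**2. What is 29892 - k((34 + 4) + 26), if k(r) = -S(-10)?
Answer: 29992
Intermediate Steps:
k(r) = -100 (k(r) = -1*(-10)**2 = -1*100 = -100)
29892 - k((34 + 4) + 26) = 29892 - 1*(-100) = 29892 + 100 = 29992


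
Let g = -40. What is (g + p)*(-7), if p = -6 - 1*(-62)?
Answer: -112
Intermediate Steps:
p = 56 (p = -6 + 62 = 56)
(g + p)*(-7) = (-40 + 56)*(-7) = 16*(-7) = -112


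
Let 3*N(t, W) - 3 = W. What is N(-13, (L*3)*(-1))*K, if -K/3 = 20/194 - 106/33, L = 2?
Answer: -9952/1067 ≈ -9.3271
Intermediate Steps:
N(t, W) = 1 + W/3
K = 9952/1067 (K = -3*(20/194 - 106/33) = -3*(20*(1/194) - 106*1/33) = -3*(10/97 - 106/33) = -3*(-9952/3201) = 9952/1067 ≈ 9.3271)
N(-13, (L*3)*(-1))*K = (1 + ((2*3)*(-1))/3)*(9952/1067) = (1 + (6*(-1))/3)*(9952/1067) = (1 + (⅓)*(-6))*(9952/1067) = (1 - 2)*(9952/1067) = -1*9952/1067 = -9952/1067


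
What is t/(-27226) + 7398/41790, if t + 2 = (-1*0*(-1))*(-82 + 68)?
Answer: 16791794/94814545 ≈ 0.17710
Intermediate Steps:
t = -2 (t = -2 + (-1*0*(-1))*(-82 + 68) = -2 + (0*(-1))*(-14) = -2 + 0*(-14) = -2 + 0 = -2)
t/(-27226) + 7398/41790 = -2/(-27226) + 7398/41790 = -2*(-1/27226) + 7398*(1/41790) = 1/13613 + 1233/6965 = 16791794/94814545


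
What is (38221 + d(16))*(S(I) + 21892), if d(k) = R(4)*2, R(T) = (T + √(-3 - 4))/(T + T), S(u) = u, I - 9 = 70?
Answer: 839775562 + 21971*I*√7/4 ≈ 8.3978e+8 + 14532.0*I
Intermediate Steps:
I = 79 (I = 9 + 70 = 79)
R(T) = (T + I*√7)/(2*T) (R(T) = (T + √(-7))/((2*T)) = (T + I*√7)*(1/(2*T)) = (T + I*√7)/(2*T))
d(k) = 1 + I*√7/4 (d(k) = ((½)*(4 + I*√7)/4)*2 = ((½)*(¼)*(4 + I*√7))*2 = (½ + I*√7/8)*2 = 1 + I*√7/4)
(38221 + d(16))*(S(I) + 21892) = (38221 + (1 + I*√7/4))*(79 + 21892) = (38222 + I*√7/4)*21971 = 839775562 + 21971*I*√7/4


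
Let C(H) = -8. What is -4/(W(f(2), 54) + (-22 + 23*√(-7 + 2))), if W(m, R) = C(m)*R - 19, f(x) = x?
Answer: 946/113187 + 46*I*√5/113187 ≈ 0.0083579 + 0.00090875*I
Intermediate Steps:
W(m, R) = -19 - 8*R (W(m, R) = -8*R - 19 = -19 - 8*R)
-4/(W(f(2), 54) + (-22 + 23*√(-7 + 2))) = -4/((-19 - 8*54) + (-22 + 23*√(-7 + 2))) = -4/((-19 - 432) + (-22 + 23*√(-5))) = -4/(-451 + (-22 + 23*(I*√5))) = -4/(-451 + (-22 + 23*I*√5)) = -4/(-473 + 23*I*√5)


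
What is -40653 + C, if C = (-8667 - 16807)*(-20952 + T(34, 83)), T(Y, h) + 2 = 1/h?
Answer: 44300522595/83 ≈ 5.3374e+8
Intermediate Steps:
T(Y, h) = -2 + 1/h
C = 44303896794/83 (C = (-8667 - 16807)*(-20952 + (-2 + 1/83)) = -25474*(-20952 + (-2 + 1/83)) = -25474*(-20952 - 165/83) = -25474*(-1739181/83) = 44303896794/83 ≈ 5.3378e+8)
-40653 + C = -40653 + 44303896794/83 = 44300522595/83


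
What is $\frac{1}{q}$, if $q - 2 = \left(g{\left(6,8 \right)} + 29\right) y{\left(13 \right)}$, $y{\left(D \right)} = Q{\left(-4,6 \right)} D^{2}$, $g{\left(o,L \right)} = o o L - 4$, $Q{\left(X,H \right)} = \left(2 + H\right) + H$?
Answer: $\frac{1}{740560} \approx 1.3503 \cdot 10^{-6}$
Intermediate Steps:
$Q{\left(X,H \right)} = 2 + 2 H$
$g{\left(o,L \right)} = -4 + L o^{2}$ ($g{\left(o,L \right)} = o^{2} L - 4 = L o^{2} - 4 = -4 + L o^{2}$)
$y{\left(D \right)} = 14 D^{2}$ ($y{\left(D \right)} = \left(2 + 2 \cdot 6\right) D^{2} = \left(2 + 12\right) D^{2} = 14 D^{2}$)
$q = 740560$ ($q = 2 + \left(\left(-4 + 8 \cdot 6^{2}\right) + 29\right) 14 \cdot 13^{2} = 2 + \left(\left(-4 + 8 \cdot 36\right) + 29\right) 14 \cdot 169 = 2 + \left(\left(-4 + 288\right) + 29\right) 2366 = 2 + \left(284 + 29\right) 2366 = 2 + 313 \cdot 2366 = 2 + 740558 = 740560$)
$\frac{1}{q} = \frac{1}{740560}$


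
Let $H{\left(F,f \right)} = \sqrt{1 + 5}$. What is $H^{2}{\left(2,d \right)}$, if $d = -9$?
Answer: $6$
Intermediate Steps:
$H{\left(F,f \right)} = \sqrt{6}$
$H^{2}{\left(2,d \right)} = \left(\sqrt{6}\right)^{2} = 6$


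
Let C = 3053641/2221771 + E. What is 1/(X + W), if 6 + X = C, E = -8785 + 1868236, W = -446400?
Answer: 2221771/3139465456336 ≈ 7.0769e-7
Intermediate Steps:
E = 1859451
C = 4131277361362/2221771 (C = 3053641/2221771 + 1859451 = 4131277361362/2221771 ≈ 1.8595e+6)
X = 4131264030736/2221771 (X = -6 + 4131277361362/2221771 = 4131264030736/2221771 ≈ 1.8594e+6)
1/(X + W) = 1/(4131264030736/2221771 - 446400) = 1/(3139465456336/2221771) = 2221771/3139465456336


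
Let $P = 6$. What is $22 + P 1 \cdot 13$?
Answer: $100$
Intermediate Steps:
$22 + P 1 \cdot 13 = 22 + 6 \cdot 1 \cdot 13 = 22 + 6 \cdot 13 = 22 + 78 = 100$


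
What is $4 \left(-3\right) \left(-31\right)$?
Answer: $372$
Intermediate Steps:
$4 \left(-3\right) \left(-31\right) = \left(-12\right) \left(-31\right) = 372$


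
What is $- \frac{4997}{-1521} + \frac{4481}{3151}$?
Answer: $\frac{22561148}{4792671} \approx 4.7074$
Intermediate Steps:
$- \frac{4997}{-1521} + \frac{4481}{3151} = \left(-4997\right) \left(- \frac{1}{1521}\right) + 4481 \cdot \frac{1}{3151} = \frac{4997}{1521} + \frac{4481}{3151} = \frac{22561148}{4792671}$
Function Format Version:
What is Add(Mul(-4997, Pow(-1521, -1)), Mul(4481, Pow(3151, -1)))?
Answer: Rational(22561148, 4792671) ≈ 4.7074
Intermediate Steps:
Add(Mul(-4997, Pow(-1521, -1)), Mul(4481, Pow(3151, -1))) = Add(Mul(-4997, Rational(-1, 1521)), Mul(4481, Rational(1, 3151))) = Add(Rational(4997, 1521), Rational(4481, 3151)) = Rational(22561148, 4792671)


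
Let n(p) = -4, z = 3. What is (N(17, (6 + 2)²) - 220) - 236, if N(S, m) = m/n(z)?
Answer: -472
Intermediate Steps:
N(S, m) = -m/4 (N(S, m) = m/(-4) = m*(-¼) = -m/4)
(N(17, (6 + 2)²) - 220) - 236 = (-(6 + 2)²/4 - 220) - 236 = (-¼*8² - 220) - 236 = (-¼*64 - 220) - 236 = (-16 - 220) - 236 = -236 - 236 = -472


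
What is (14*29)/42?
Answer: 29/3 ≈ 9.6667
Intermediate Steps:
(14*29)/42 = 406*(1/42) = 29/3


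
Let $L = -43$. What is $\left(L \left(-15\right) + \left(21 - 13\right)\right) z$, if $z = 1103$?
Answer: $720259$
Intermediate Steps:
$\left(L \left(-15\right) + \left(21 - 13\right)\right) z = \left(\left(-43\right) \left(-15\right) + \left(21 - 13\right)\right) 1103 = \left(645 + 8\right) 1103 = 653 \cdot 1103 = 720259$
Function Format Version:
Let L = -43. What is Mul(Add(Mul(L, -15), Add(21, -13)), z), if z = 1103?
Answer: 720259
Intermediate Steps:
Mul(Add(Mul(L, -15), Add(21, -13)), z) = Mul(Add(Mul(-43, -15), Add(21, -13)), 1103) = Mul(Add(645, 8), 1103) = Mul(653, 1103) = 720259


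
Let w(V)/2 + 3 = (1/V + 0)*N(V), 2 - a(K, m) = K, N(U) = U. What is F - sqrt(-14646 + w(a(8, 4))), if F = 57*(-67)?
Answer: -3819 - 5*I*sqrt(586) ≈ -3819.0 - 121.04*I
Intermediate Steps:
a(K, m) = 2 - K
w(V) = -4 (w(V) = -6 + 2*((1/V + 0)*V) = -6 + 2*(V/V) = -6 + 2*1 = -6 + 2 = -4)
F = -3819
F - sqrt(-14646 + w(a(8, 4))) = -3819 - sqrt(-14646 - 4) = -3819 - sqrt(-14650) = -3819 - 5*I*sqrt(586)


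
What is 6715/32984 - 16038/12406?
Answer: -222845551/204599752 ≈ -1.0892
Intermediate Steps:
6715/32984 - 16038/12406 = 6715*(1/32984) - 16038*1/12406 = 6715/32984 - 8019/6203 = -222845551/204599752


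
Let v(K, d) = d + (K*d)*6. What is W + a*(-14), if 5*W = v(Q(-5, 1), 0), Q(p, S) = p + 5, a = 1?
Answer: -14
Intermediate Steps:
Q(p, S) = 5 + p
v(K, d) = d + 6*K*d
W = 0 (W = (0*(1 + 6*(5 - 5)))/5 = (0*(1 + 6*0))/5 = (0*(1 + 0))/5 = (0*1)/5 = (⅕)*0 = 0)
W + a*(-14) = 0 + 1*(-14) = 0 - 14 = -14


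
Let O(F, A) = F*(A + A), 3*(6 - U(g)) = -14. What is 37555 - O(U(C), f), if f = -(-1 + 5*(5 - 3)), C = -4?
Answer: 37747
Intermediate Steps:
U(g) = 32/3 (U(g) = 6 - ⅓*(-14) = 6 + 14/3 = 32/3)
f = -9 (f = -(-1 + 5*2) = -(-1 + 10) = -1*9 = -9)
O(F, A) = 2*A*F (O(F, A) = F*(2*A) = 2*A*F)
37555 - O(U(C), f) = 37555 - 2*(-9)*32/3 = 37555 - 1*(-192) = 37555 + 192 = 37747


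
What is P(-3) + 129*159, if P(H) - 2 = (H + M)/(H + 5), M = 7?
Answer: 20515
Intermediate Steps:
P(H) = 2 + (7 + H)/(5 + H) (P(H) = 2 + (H + 7)/(H + 5) = 2 + (7 + H)/(5 + H))
P(-3) + 129*159 = (17 + 3*(-3))/(5 - 3) + 129*159 = (17 - 9)/2 + 20511 = (½)*8 + 20511 = 4 + 20511 = 20515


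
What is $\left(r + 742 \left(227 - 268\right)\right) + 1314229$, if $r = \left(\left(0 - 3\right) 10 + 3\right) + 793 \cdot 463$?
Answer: $1650939$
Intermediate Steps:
$r = 367132$ ($r = \left(\left(0 - 3\right) 10 + 3\right) + 367159 = \left(\left(-3\right) 10 + 3\right) + 367159 = \left(-30 + 3\right) + 367159 = -27 + 367159 = 367132$)
$\left(r + 742 \left(227 - 268\right)\right) + 1314229 = \left(367132 + 742 \left(227 - 268\right)\right) + 1314229 = \left(367132 + 742 \left(-41\right)\right) + 1314229 = \left(367132 - 30422\right) + 1314229 = 336710 + 1314229 = 1650939$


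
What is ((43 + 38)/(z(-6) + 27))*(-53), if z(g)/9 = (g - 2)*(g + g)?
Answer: -53/11 ≈ -4.8182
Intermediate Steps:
z(g) = 18*g*(-2 + g) (z(g) = 9*((g - 2)*(g + g)) = 9*((-2 + g)*(2*g)) = 9*(2*g*(-2 + g)) = 18*g*(-2 + g))
((43 + 38)/(z(-6) + 27))*(-53) = ((43 + 38)/(18*(-6)*(-2 - 6) + 27))*(-53) = (81/(18*(-6)*(-8) + 27))*(-53) = (81/(864 + 27))*(-53) = (81/891)*(-53) = (81*(1/891))*(-53) = (1/11)*(-53) = -53/11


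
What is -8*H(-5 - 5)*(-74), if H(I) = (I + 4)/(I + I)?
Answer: 888/5 ≈ 177.60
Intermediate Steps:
H(I) = (4 + I)/(2*I) (H(I) = (4 + I)/((2*I)) = (4 + I)*(1/(2*I)) = (4 + I)/(2*I))
-8*H(-5 - 5)*(-74) = -4*(4 + (-5 - 5))/(-5 - 5)*(-74) = -4*(4 - 10)/(-10)*(-74) = -4*(-1)*(-6)/10*(-74) = -8*3/10*(-74) = -12/5*(-74) = 888/5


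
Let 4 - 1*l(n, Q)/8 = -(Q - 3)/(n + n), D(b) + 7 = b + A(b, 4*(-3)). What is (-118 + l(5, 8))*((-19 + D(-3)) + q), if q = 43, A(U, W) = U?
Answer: -902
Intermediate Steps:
D(b) = -7 + 2*b (D(b) = -7 + (b + b) = -7 + 2*b)
l(n, Q) = 32 + 4*(-3 + Q)/n (l(n, Q) = 32 - (-8)*(Q - 3)/(n + n) = 32 - (-8)*(-3 + Q)/((2*n)) = 32 - (-8)*(-3 + Q)*(1/(2*n)) = 32 - (-8)*(-3 + Q)/(2*n) = 32 - (-4)*(-3 + Q)/n = 32 + 4*(-3 + Q)/n)
(-118 + l(5, 8))*((-19 + D(-3)) + q) = (-118 + 4*(-3 + 8 + 8*5)/5)*((-19 + (-7 + 2*(-3))) + 43) = (-118 + 4*(⅕)*(-3 + 8 + 40))*((-19 + (-7 - 6)) + 43) = (-118 + 4*(⅕)*45)*((-19 - 13) + 43) = (-118 + 36)*(-32 + 43) = -82*11 = -902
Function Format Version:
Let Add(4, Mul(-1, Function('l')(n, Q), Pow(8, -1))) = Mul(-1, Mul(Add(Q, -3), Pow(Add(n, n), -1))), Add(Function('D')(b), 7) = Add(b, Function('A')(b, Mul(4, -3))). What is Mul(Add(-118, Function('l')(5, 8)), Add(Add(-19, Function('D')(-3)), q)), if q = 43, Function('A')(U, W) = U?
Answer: -902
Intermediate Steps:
Function('D')(b) = Add(-7, Mul(2, b)) (Function('D')(b) = Add(-7, Add(b, b)) = Add(-7, Mul(2, b)))
Function('l')(n, Q) = Add(32, Mul(4, Pow(n, -1), Add(-3, Q))) (Function('l')(n, Q) = Add(32, Mul(-8, Mul(-1, Mul(Add(Q, -3), Pow(Add(n, n), -1))))) = Add(32, Mul(-8, Mul(-1, Mul(Add(-3, Q), Pow(Mul(2, n), -1))))) = Add(32, Mul(-8, Mul(-1, Mul(Add(-3, Q), Mul(Rational(1, 2), Pow(n, -1)))))) = Add(32, Mul(-8, Mul(-1, Mul(Rational(1, 2), Pow(n, -1), Add(-3, Q))))) = Add(32, Mul(-8, Mul(Rational(-1, 2), Pow(n, -1), Add(-3, Q)))) = Add(32, Mul(4, Pow(n, -1), Add(-3, Q))))
Mul(Add(-118, Function('l')(5, 8)), Add(Add(-19, Function('D')(-3)), q)) = Mul(Add(-118, Mul(4, Pow(5, -1), Add(-3, 8, Mul(8, 5)))), Add(Add(-19, Add(-7, Mul(2, -3))), 43)) = Mul(Add(-118, Mul(4, Rational(1, 5), Add(-3, 8, 40))), Add(Add(-19, Add(-7, -6)), 43)) = Mul(Add(-118, Mul(4, Rational(1, 5), 45)), Add(Add(-19, -13), 43)) = Mul(Add(-118, 36), Add(-32, 43)) = Mul(-82, 11) = -902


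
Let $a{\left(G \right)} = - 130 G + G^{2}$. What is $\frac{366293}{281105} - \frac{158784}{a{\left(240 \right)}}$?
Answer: $- \frac{6622129}{1405525} \approx -4.7115$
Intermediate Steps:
$a{\left(G \right)} = G^{2} - 130 G$
$\frac{366293}{281105} - \frac{158784}{a{\left(240 \right)}} = \frac{366293}{281105} - \frac{158784}{240 \left(-130 + 240\right)} = 366293 \cdot \frac{1}{281105} - \frac{158784}{240 \cdot 110} = \frac{366293}{281105} - \frac{158784}{26400} = \frac{366293}{281105} - \frac{1654}{275} = - \frac{6622129}{1405525}$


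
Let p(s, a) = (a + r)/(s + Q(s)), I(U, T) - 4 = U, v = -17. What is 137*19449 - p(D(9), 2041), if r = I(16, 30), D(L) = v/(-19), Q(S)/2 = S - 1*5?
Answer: 370406466/139 ≈ 2.6648e+6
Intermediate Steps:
I(U, T) = 4 + U
Q(S) = -10 + 2*S (Q(S) = 2*(S - 1*5) = 2*(S - 5) = 2*(-5 + S) = -10 + 2*S)
D(L) = 17/19 (D(L) = -17/(-19) = -17*(-1/19) = 17/19)
r = 20 (r = 4 + 16 = 20)
p(s, a) = (20 + a)/(-10 + 3*s) (p(s, a) = (a + 20)/(s + (-10 + 2*s)) = (20 + a)/(-10 + 3*s))
137*19449 - p(D(9), 2041) = 137*19449 - (20 + 2041)/(-10 + 3*(17/19)) = 2664513 - 2061/(-10 + 51/19) = 2664513 - 2061/(-139/19) = 2664513 - (-19)*2061/139 = 2664513 - 1*(-39159/139) = 2664513 + 39159/139 = 370406466/139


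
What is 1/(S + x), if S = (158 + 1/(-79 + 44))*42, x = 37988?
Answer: 5/223114 ≈ 2.2410e-5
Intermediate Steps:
S = 33174/5 (S = (158 + 1/(-35))*42 = (158 - 1/35)*42 = (5529/35)*42 = 33174/5 ≈ 6634.8)
1/(S + x) = 1/(33174/5 + 37988) = 1/(223114/5) = 5/223114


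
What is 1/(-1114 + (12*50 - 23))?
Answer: -1/537 ≈ -0.0018622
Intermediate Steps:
1/(-1114 + (12*50 - 23)) = 1/(-1114 + (600 - 23)) = 1/(-1114 + 577) = 1/(-537) = -1/537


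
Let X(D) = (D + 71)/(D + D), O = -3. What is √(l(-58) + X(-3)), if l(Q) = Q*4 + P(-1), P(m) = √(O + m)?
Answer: √(-2190 + 18*I)/3 ≈ 0.064106 + 15.599*I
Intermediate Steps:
P(m) = √(-3 + m)
X(D) = (71 + D)/(2*D) (X(D) = (71 + D)/((2*D)) = (71 + D)*(1/(2*D)) = (71 + D)/(2*D))
l(Q) = 2*I + 4*Q (l(Q) = Q*4 + √(-3 - 1) = 4*Q + √(-4) = 4*Q + 2*I = 2*I + 4*Q)
√(l(-58) + X(-3)) = √((2*I + 4*(-58)) + (½)*(71 - 3)/(-3)) = √((2*I - 232) + (½)*(-⅓)*68) = √((-232 + 2*I) - 34/3) = √(-730/3 + 2*I)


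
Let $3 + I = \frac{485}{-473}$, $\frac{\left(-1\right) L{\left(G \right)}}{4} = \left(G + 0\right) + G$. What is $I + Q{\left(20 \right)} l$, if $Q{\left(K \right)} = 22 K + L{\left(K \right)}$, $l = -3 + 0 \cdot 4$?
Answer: $- \frac{399224}{473} \approx -844.03$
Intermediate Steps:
$L{\left(G \right)} = - 8 G$ ($L{\left(G \right)} = - 4 \left(\left(G + 0\right) + G\right) = - 4 \left(G + G\right) = - 4 \cdot 2 G = - 8 G$)
$I = - \frac{1904}{473}$ ($I = -3 + \frac{485}{-473} = -3 + 485 \left(- \frac{1}{473}\right) = -3 - \frac{485}{473} = - \frac{1904}{473} \approx -4.0254$)
$l = -3$ ($l = -3 + 0 = -3$)
$Q{\left(K \right)} = 14 K$ ($Q{\left(K \right)} = 22 K - 8 K = 14 K$)
$I + Q{\left(20 \right)} l = - \frac{1904}{473} + 14 \cdot 20 \left(-3\right) = - \frac{1904}{473} + 280 \left(-3\right) = - \frac{1904}{473} - 840 = - \frac{399224}{473}$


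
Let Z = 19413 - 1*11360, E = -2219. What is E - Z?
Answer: -10272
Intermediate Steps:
Z = 8053 (Z = 19413 - 11360 = 8053)
E - Z = -2219 - 1*8053 = -2219 - 8053 = -10272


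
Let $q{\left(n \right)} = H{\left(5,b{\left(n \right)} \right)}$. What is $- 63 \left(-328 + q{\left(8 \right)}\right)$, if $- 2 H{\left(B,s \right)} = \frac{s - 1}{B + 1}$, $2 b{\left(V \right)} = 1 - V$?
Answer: $\frac{165123}{8} \approx 20640.0$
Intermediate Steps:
$b{\left(V \right)} = \frac{1}{2} - \frac{V}{2}$ ($b{\left(V \right)} = \frac{1 - V}{2} = \frac{1}{2} - \frac{V}{2}$)
$H{\left(B,s \right)} = - \frac{-1 + s}{2 \left(1 + B\right)}$ ($H{\left(B,s \right)} = - \frac{\left(s - 1\right) \frac{1}{B + 1}}{2} = - \frac{\left(-1 + s\right) \frac{1}{1 + B}}{2} = - \frac{\frac{1}{1 + B} \left(-1 + s\right)}{2} = - \frac{-1 + s}{2 \left(1 + B\right)}$)
$q{\left(n \right)} = \frac{1}{24} + \frac{n}{24}$ ($q{\left(n \right)} = \frac{1 - \left(\frac{1}{2} - \frac{n}{2}\right)}{2 \left(1 + 5\right)} = \frac{1 + \left(- \frac{1}{2} + \frac{n}{2}\right)}{2 \cdot 6} = \frac{1}{2} \cdot \frac{1}{6} \left(\frac{1}{2} + \frac{n}{2}\right) = \frac{1}{24} + \frac{n}{24}$)
$- 63 \left(-328 + q{\left(8 \right)}\right) = - 63 \left(-328 + \left(\frac{1}{24} + \frac{1}{24} \cdot 8\right)\right) = - 63 \left(-328 + \left(\frac{1}{24} + \frac{1}{3}\right)\right) = - 63 \left(-328 + \frac{3}{8}\right) = \left(-63\right) \left(- \frac{2621}{8}\right) = \frac{165123}{8}$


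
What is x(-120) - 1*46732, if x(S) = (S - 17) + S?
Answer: -46989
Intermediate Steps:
x(S) = -17 + 2*S (x(S) = (-17 + S) + S = -17 + 2*S)
x(-120) - 1*46732 = (-17 + 2*(-120)) - 1*46732 = (-17 - 240) - 46732 = -257 - 46732 = -46989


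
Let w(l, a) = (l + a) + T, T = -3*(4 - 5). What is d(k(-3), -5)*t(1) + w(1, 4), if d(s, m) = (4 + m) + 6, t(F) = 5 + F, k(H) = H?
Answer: 38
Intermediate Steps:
T = 3 (T = -3*(-1) = 3)
d(s, m) = 10 + m
w(l, a) = 3 + a + l (w(l, a) = (l + a) + 3 = (a + l) + 3 = 3 + a + l)
d(k(-3), -5)*t(1) + w(1, 4) = (10 - 5)*(5 + 1) + (3 + 4 + 1) = 5*6 + 8 = 30 + 8 = 38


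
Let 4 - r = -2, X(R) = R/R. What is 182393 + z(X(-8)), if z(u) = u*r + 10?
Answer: 182409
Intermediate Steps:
X(R) = 1
r = 6 (r = 4 - 1*(-2) = 4 + 2 = 6)
z(u) = 10 + 6*u (z(u) = u*6 + 10 = 6*u + 10 = 10 + 6*u)
182393 + z(X(-8)) = 182393 + (10 + 6*1) = 182393 + (10 + 6) = 182393 + 16 = 182409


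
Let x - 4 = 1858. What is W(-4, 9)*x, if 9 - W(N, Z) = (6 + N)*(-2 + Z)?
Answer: -9310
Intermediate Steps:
W(N, Z) = 9 - (-2 + Z)*(6 + N) (W(N, Z) = 9 - (6 + N)*(-2 + Z) = 9 - (-2 + Z)*(6 + N))
x = 1862 (x = 4 + 1858 = 1862)
W(-4, 9)*x = (21 - 6*9 + 2*(-4) - 1*(-4)*9)*1862 = (21 - 54 - 8 + 36)*1862 = -5*1862 = -9310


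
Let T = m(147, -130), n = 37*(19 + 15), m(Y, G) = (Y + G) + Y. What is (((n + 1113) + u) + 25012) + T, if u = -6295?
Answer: 21252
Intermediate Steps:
m(Y, G) = G + 2*Y (m(Y, G) = (G + Y) + Y = G + 2*Y)
n = 1258 (n = 37*34 = 1258)
T = 164 (T = -130 + 2*147 = -130 + 294 = 164)
(((n + 1113) + u) + 25012) + T = (((1258 + 1113) - 6295) + 25012) + 164 = ((2371 - 6295) + 25012) + 164 = (-3924 + 25012) + 164 = 21088 + 164 = 21252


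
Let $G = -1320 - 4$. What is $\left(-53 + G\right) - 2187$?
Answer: $-3564$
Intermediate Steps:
$G = -1324$
$\left(-53 + G\right) - 2187 = \left(-53 - 1324\right) - 2187 = -1377 - 2187 = -3564$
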